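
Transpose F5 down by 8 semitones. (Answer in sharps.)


Let's work it out.
F5: chromatic position 5 in octave 5 → absolute = 5×12 + 5 = 65
Transpose down 8: 65 - 8 = 57
57 = 4×12 + 9 → A in octave 4
Result = A4


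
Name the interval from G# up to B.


Let's work it out.
Letter names: G → B spans 3 letter names → a 3rd
Semitones: G# → B = 3 half-steps
A 3rd of 3 semitones is a minor 3rd
= minor 3rd


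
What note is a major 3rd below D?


A 3rd spans 3 letter names, so from D we land on B
A major 3rd = 4 semitones below D
Spell B at that pitch: Bb
= Bb


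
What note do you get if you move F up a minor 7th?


minor 7th: 7 letter names, 10 semitones
Letter: F + 6 → E
Pitch: F + 10 semitones, spelled as an E → Eb
= Eb


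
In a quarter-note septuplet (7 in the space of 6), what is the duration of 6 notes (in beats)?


Step by step:
Septuplet: 7 notes occupy the space of 6 quarter notes
Space = 6 × 1 = 6 beats
Each septuplet note = 6 / 7 = 6/7 beats
6 notes = 6 × 6/7 = 36/7
= 36/7 beats


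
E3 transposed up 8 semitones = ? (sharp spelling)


Let's work it out.
E3: chromatic position 4 in octave 3 → absolute = 3×12 + 4 = 40
Transpose up 8: 40 + 8 = 48
48 = 4×12 + 0 → C in octave 4
Result = C4


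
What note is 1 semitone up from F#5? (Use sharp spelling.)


Step by step:
F#5: chromatic position 6 in octave 5 → absolute = 5×12 + 6 = 66
Transpose up 1: 66 + 1 = 67
67 = 5×12 + 7 → G in octave 5
Result = G5


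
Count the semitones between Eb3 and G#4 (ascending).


Absolute semitone position = octave×12 + chromatic position
Eb3: 3×12 + 3 = 39
G#4: 4×12 + 8 = 56
Difference = 56 - 39 = 17
= 17 semitones


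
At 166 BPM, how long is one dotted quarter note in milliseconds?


Working:
One quarter-note beat = 60000 / BPM = 60000 / 166 ms
Dotted quarter note = 3/2 × quarter note
Duration = 3/2 × 60000 / 166 = 90000 / 166
= 542.2 ms


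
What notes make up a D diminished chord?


Step by step:
Diminished triad = root + minor 3rd (3 semitones) + diminished 5th (6 semitones)
A triad on D stacks thirds, so the chord tones use letter names D-F-A
Root: D
Minor 3rd above D: F
Diminished 5th above D: Ab
Chord = D F Ab


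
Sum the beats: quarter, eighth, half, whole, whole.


Working:
Beat values:
  quarter = 1 beat
  eighth = 0.5 beats
  half = 2 beats
  whole = 4 beats
  whole = 4 beats
Sum = 1 + 0.5 + 2 + 4 + 4
= 11.5 beats


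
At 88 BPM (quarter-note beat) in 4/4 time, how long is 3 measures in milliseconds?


Step by step:
Quarter-note beat duration = 60000 / 88 ms
Beats per measure (4/4) = 4
One measure = 4 × 60000 / 88 = 240000 / 88 ms
3 measures = 3 × 240000 / 88 = 720000 / 88
= 8181.8 ms


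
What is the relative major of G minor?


Reasoning:
The relative major shares the key signature and is a minor 3rd above the minor tonic
A minor 3rd above G is Bb
→ relative major of G minor is Bb major
= Bb major


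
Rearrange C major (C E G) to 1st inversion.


Step by step:
Root position: C E G
1st inversion: move root up an octave
Bass note: E
Notes (bottom to top) = E G C


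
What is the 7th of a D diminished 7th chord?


Let's work it out.
Diminished 7th chord = root + minor 3rd + diminished 5th + diminished 7th
Seventh chords stack in thirds, so the letter names are D-F-A-C
Root: D
Minor 3rd above D: F
Diminished 5th above D: Ab
Diminished 7th above D: Cb
The 7th = Cb


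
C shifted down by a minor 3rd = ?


Step by step:
minor 3rd: 3 letter names, 3 semitones
Letter: C - 2 → A
Pitch: C - 3 semitones, spelled as an A → A
= A


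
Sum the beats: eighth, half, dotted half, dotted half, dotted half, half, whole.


Reasoning:
Beat values:
  eighth = 0.5 beats
  half = 2 beats
  dotted half = 3 beats
  dotted half = 3 beats
  dotted half = 3 beats
  half = 2 beats
  whole = 4 beats
Sum = 0.5 + 2 + 3 + 3 + 3 + 2 + 4
= 17.5 beats


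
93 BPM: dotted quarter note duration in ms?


Reasoning:
One quarter-note beat = 60000 / BPM = 60000 / 93 ms
Dotted quarter note = 3/2 × quarter note
Duration = 3/2 × 60000 / 93 = 90000 / 93
= 967.7 ms


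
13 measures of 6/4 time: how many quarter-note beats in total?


Working:
Time signature 6/4: the bottom number 4 means the quarter note gets one count
The top number 6 means 6 quarter-note beats per measure
Total = 6 × 13 measures
= 78 quarter-note beats


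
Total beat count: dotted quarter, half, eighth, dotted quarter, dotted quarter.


Step by step:
Beat values:
  dotted quarter = 1.5 beats
  half = 2 beats
  eighth = 0.5 beats
  dotted quarter = 1.5 beats
  dotted quarter = 1.5 beats
Sum = 1.5 + 2 + 0.5 + 1.5 + 1.5
= 7 beats


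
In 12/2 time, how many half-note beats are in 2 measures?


Solution.
Time signature 12/2: the bottom number 2 means the half note gets one count
The top number 12 means 12 half-note beats per measure
Total = 12 × 2 measures
= 24 half-note beats


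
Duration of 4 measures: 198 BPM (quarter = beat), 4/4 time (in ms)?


Working:
Quarter-note beat duration = 60000 / 198 ms
Beats per measure (4/4) = 4
One measure = 4 × 60000 / 198 = 240000 / 198 ms
4 measures = 4 × 240000 / 198 = 960000 / 198
= 4848.5 ms


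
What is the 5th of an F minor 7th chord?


Minor 7th chord = root + minor 3rd + perfect 5th + minor 7th
Seventh chords stack in thirds, so the letter names are F-A-C-E
Root: F
Minor 3rd above F: Ab
Perfect 5th above F: C
Minor 7th above F: Eb
The 5th = C


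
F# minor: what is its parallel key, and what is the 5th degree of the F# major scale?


Parallel keys share the same tonic but differ in mode
F# minor → parallel is F# major
F# major scale: F# G# A# B C# D# E#
= F# major; 5th degree = C#


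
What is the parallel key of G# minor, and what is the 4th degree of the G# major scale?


Solution.
Parallel keys share the same tonic but differ in mode
G# minor → parallel is G# major
G# major scale: G# A# B# C# D# E# F##
= G# major; 4th degree = C#


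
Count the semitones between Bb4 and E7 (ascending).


Absolute semitone position = octave×12 + chromatic position
Bb4: 4×12 + 10 = 58
E7: 7×12 + 4 = 88
Difference = 88 - 58 = 30
= 30 semitones


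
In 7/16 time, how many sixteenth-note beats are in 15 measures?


Time signature 7/16: the bottom number 16 means the sixteenth note gets one count
The top number 7 means 7 sixteenth-note beats per measure
Total = 7 × 15 measures
= 105 sixteenth-note beats


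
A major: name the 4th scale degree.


Reasoning:
Major scale pattern: W-W-H-W-W-W-H (2-2-1-2-2-2-1 semitones)
Starting from A:
  A + 2 semitones → B
  B + 2 semitones → C#
  C# + 1 semitone → D
  D + 2 semitones → E
  E + 2 semitones → F#
  F# + 2 semitones → G#
  G# + 1 semitone → A
Scale: A B C# D E F# G#
Degree 4 = D


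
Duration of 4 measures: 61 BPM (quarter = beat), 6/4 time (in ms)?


Let's work it out.
Quarter-note beat duration = 60000 / 61 ms
Beats per measure (6/4) = 6
One measure = 6 × 60000 / 61 = 360000 / 61 ms
4 measures = 4 × 360000 / 61 = 1440000 / 61
= 23606.6 ms


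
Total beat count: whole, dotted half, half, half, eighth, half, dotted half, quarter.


Reasoning:
Beat values:
  whole = 4 beats
  dotted half = 3 beats
  half = 2 beats
  half = 2 beats
  eighth = 0.5 beats
  half = 2 beats
  dotted half = 3 beats
  quarter = 1 beat
Sum = 4 + 3 + 2 + 2 + 0.5 + 2 + 3 + 1
= 17.5 beats


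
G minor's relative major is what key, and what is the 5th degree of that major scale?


Step by step:
The relative major shares the key signature and is a minor 3rd above the minor tonic
A minor 3rd above G is Bb
→ relative major of G minor is Bb major
Bb major scale: Bb C D Eb F G A
= Bb major; 5th degree = F


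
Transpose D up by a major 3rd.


Reasoning:
major 3rd: 3 letter names, 4 semitones
Letter: D + 2 → F
Pitch: D + 4 semitones, spelled as an F → F#
= F#


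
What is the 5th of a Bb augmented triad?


Solution.
Augmented triad = root + major 3rd (4 semitones) + augmented 5th (8 semitones)
A triad on Bb stacks thirds, so the chord tones use letter names B-D-F
Root: Bb
Major 3rd above Bb: D
Augmented 5th above Bb: F#
The 5th = F#


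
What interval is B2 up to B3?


Solution.
Letter names: B → B spans 8 letter names → an octave
Semitones: B2 → B3 = 12 half-steps
An octave of 12 semitones is a perfect octave
= perfect octave


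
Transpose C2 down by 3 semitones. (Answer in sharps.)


Working:
C2: chromatic position 0 in octave 2 → absolute = 2×12 + 0 = 24
Transpose down 3: 24 - 3 = 21
21 = 1×12 + 9 → A in octave 1
Result = A1


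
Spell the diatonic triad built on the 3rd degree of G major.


Working:
G major scale: G A B C D E F#
Diatonic triad on degree 3 stacks scale notes 3, 5, 7: B D F#
B→D = 3 semitones; B→F# = 7 semitones → minor triad
= B D F# (minor)


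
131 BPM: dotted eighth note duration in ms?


Step by step:
One quarter-note beat = 60000 / BPM = 60000 / 131 ms
Dotted eighth note = 3/4 × quarter note
Duration = 3/4 × 60000 / 131 = 45000 / 131
= 343.5 ms


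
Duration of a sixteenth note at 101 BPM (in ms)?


Solution.
One quarter-note beat = 60000 / BPM = 60000 / 101 ms
Sixteenth note = 1/4 × quarter note
Duration = 1/4 × 60000 / 101 = 15000 / 101
= 148.5 ms


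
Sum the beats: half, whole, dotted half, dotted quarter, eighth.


Solution.
Beat values:
  half = 2 beats
  whole = 4 beats
  dotted half = 3 beats
  dotted quarter = 1.5 beats
  eighth = 0.5 beats
Sum = 2 + 4 + 3 + 1.5 + 0.5
= 11 beats


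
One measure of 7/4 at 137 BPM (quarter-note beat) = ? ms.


Step by step:
Quarter-note beat duration = 60000 / 137 ms
Beats per measure (7/4) = 7
One measure = 7 × 60000 / 137 = 420000 / 137 ms
= 3065.7 ms


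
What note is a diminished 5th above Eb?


A 5th spans 5 letter names, so from E we land on B
A diminished 5th = 6 semitones above Eb
Spell B at that pitch: Bbb
= Bbb


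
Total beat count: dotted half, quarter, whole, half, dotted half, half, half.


Working:
Beat values:
  dotted half = 3 beats
  quarter = 1 beat
  whole = 4 beats
  half = 2 beats
  dotted half = 3 beats
  half = 2 beats
  half = 2 beats
Sum = 3 + 1 + 4 + 2 + 3 + 2 + 2
= 17 beats


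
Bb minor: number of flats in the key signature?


Step by step:
Flat minor keys: A(0), D(1), G(2), C(3), F(4), Bb(5), Eb(6), Ab(7)
Bb minor has 5 flats
Order of flats: Bb Eb Ab Db Gb Cb Fb → first 5: Bb, Eb, Ab, Db, Gb
= 5 flats


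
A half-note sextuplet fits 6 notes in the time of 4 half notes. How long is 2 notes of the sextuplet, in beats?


Reasoning:
Sextuplet: 6 notes occupy the space of 4 half notes
Space = 4 × 2 = 8 beats
Each sextuplet note = 8 / 6 = 4/3 beats
2 notes = 2 × 4/3 = 8/3
= 8/3 beats


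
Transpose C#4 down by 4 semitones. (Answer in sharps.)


C#4: chromatic position 1 in octave 4 → absolute = 4×12 + 1 = 49
Transpose down 4: 49 - 4 = 45
45 = 3×12 + 9 → A in octave 3
Result = A3


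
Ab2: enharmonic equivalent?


Enharmonic notes sound the same pitch but are spelled with different letter names
Ab and G# name the same pitch class
= G#2


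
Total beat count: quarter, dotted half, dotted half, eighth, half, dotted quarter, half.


Reasoning:
Beat values:
  quarter = 1 beat
  dotted half = 3 beats
  dotted half = 3 beats
  eighth = 0.5 beats
  half = 2 beats
  dotted quarter = 1.5 beats
  half = 2 beats
Sum = 1 + 3 + 3 + 0.5 + 2 + 1.5 + 2
= 13 beats


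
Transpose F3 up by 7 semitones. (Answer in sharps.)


Step by step:
F3: chromatic position 5 in octave 3 → absolute = 3×12 + 5 = 41
Transpose up 7: 41 + 7 = 48
48 = 4×12 + 0 → C in octave 4
Result = C4


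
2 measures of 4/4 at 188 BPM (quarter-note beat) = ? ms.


Reasoning:
Quarter-note beat duration = 60000 / 188 ms
Beats per measure (4/4) = 4
One measure = 4 × 60000 / 188 = 240000 / 188 ms
2 measures = 2 × 240000 / 188 = 480000 / 188
= 2553.2 ms


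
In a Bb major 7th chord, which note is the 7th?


Step by step:
Major 7th chord = root + major 3rd + perfect 5th + major 7th
Seventh chords stack in thirds, so the letter names are B-D-F-A
Root: Bb
Major 3rd above Bb: D
Perfect 5th above Bb: F
Major 7th above Bb: A
The 7th = A


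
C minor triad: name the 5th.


Reasoning:
Minor triad = root + minor 3rd (3 semitones) + perfect 5th (7 semitones)
A triad on C stacks thirds, so the chord tones use letter names C-E-G
Root: C
Minor 3rd above C: Eb
Perfect 5th above C: G
The 5th = G


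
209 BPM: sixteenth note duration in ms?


One quarter-note beat = 60000 / BPM = 60000 / 209 ms
Sixteenth note = 1/4 × quarter note
Duration = 1/4 × 60000 / 209 = 15000 / 209
= 71.8 ms


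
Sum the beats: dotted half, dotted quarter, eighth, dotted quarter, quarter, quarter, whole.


Step by step:
Beat values:
  dotted half = 3 beats
  dotted quarter = 1.5 beats
  eighth = 0.5 beats
  dotted quarter = 1.5 beats
  quarter = 1 beat
  quarter = 1 beat
  whole = 4 beats
Sum = 3 + 1.5 + 0.5 + 1.5 + 1 + 1 + 4
= 12.5 beats


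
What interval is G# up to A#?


Step by step:
Letter names: G → A spans 2 letter names → a 2nd
Semitones: G# → A# = 2 half-steps
A 2nd of 2 semitones is a major 2nd
= major 2nd


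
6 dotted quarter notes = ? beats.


Let's work it out.
Base quarter note = 1 beat
Dot 1 adds half the previous value: +1/2
One dotted quarter = 1 + 1/2 = 3/2
6 of them = 6 × 3/2 = 9
= 9 beats


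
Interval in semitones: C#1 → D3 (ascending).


Absolute semitone position = octave×12 + chromatic position
C#1: 1×12 + 1 = 13
D3: 3×12 + 2 = 38
Difference = 38 - 13 = 25
= 25 semitones


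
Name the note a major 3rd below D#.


Let's work it out.
A 3rd spans 3 letter names, so from D we land on B
A major 3rd = 4 semitones below D#
Spell B at that pitch: B
= B


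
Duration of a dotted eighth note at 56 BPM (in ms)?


Working:
One quarter-note beat = 60000 / BPM = 60000 / 56 ms
Dotted eighth note = 3/4 × quarter note
Duration = 3/4 × 60000 / 56 = 45000 / 56
= 803.6 ms


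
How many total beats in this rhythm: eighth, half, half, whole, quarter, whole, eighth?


Solution.
Beat values:
  eighth = 0.5 beats
  half = 2 beats
  half = 2 beats
  whole = 4 beats
  quarter = 1 beat
  whole = 4 beats
  eighth = 0.5 beats
Sum = 0.5 + 2 + 2 + 4 + 1 + 4 + 0.5
= 14 beats


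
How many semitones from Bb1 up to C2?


Working:
Absolute semitone position = octave×12 + chromatic position
Bb1: 1×12 + 10 = 22
C2: 2×12 + 0 = 24
Difference = 24 - 22 = 2
= 2 semitones


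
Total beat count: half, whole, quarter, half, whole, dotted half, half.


Reasoning:
Beat values:
  half = 2 beats
  whole = 4 beats
  quarter = 1 beat
  half = 2 beats
  whole = 4 beats
  dotted half = 3 beats
  half = 2 beats
Sum = 2 + 4 + 1 + 2 + 4 + 3 + 2
= 18 beats


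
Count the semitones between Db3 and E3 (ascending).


Let's work it out.
Absolute semitone position = octave×12 + chromatic position
Db3: 3×12 + 1 = 37
E3: 3×12 + 4 = 40
Difference = 40 - 37 = 3
= 3 semitones


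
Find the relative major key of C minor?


Working:
The relative major shares the key signature and is a minor 3rd above the minor tonic
A minor 3rd above C is Eb
→ relative major of C minor is Eb major
= Eb major


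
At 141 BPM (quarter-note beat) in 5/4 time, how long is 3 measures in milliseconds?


Quarter-note beat duration = 60000 / 141 ms
Beats per measure (5/4) = 5
One measure = 5 × 60000 / 141 = 300000 / 141 ms
3 measures = 3 × 300000 / 141 = 900000 / 141
= 6383.0 ms


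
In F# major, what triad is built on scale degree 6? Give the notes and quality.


F# major scale: F# G# A# B C# D# E#
Diatonic triad on degree 6 stacks scale notes 6, 1, 3: D# F# A#
D#→F# = 3 semitones; D#→A# = 7 semitones → minor triad
= D# F# A# (minor)


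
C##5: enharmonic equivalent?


Let's work it out.
Enharmonic notes sound the same pitch but are spelled with different letter names
C## and D name the same pitch class
= D5


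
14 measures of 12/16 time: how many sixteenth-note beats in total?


Step by step:
Time signature 12/16: the bottom number 16 means the sixteenth note gets one count
The top number 12 means 12 sixteenth-note beats per measure
Total = 12 × 14 measures
= 168 sixteenth-note beats


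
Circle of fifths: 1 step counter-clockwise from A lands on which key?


Solution.
Each counter-clockwise step moves down a perfect 5th (= up a perfect 4th)
From A: A → D
= D


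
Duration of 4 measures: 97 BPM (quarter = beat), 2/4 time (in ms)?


Working:
Quarter-note beat duration = 60000 / 97 ms
Beats per measure (2/4) = 2
One measure = 2 × 60000 / 97 = 120000 / 97 ms
4 measures = 4 × 120000 / 97 = 480000 / 97
= 4948.5 ms


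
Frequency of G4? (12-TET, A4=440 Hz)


Working:
f = 440 × 2^(n/12) where n = semitones from A4
G4: -2 semitones from A4
f = 440 × 2^(-2/12)
f = 392.00 Hz


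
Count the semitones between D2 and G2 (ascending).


Absolute semitone position = octave×12 + chromatic position
D2: 2×12 + 2 = 26
G2: 2×12 + 7 = 31
Difference = 31 - 26 = 5
= 5 semitones


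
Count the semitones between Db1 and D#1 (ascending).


Let's work it out.
Absolute semitone position = octave×12 + chromatic position
Db1: 1×12 + 1 = 13
D#1: 1×12 + 3 = 15
Difference = 15 - 13 = 2
= 2 semitones


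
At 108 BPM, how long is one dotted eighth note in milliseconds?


One quarter-note beat = 60000 / BPM = 60000 / 108 ms
Dotted eighth note = 3/4 × quarter note
Duration = 3/4 × 60000 / 108 = 45000 / 108
= 416.7 ms


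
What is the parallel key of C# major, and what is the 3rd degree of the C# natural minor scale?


Parallel keys share the same tonic but differ in mode
C# major → parallel is C# minor
C# natural minor scale: C# D# E F# G# A B
= C# minor; 3rd degree = E


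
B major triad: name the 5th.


Reasoning:
Major triad = root + major 3rd (4 semitones) + perfect 5th (7 semitones)
A triad on B stacks thirds, so the chord tones use letter names B-D-F
Root: B
Major 3rd above B: D#
Perfect 5th above B: F#
The 5th = F#


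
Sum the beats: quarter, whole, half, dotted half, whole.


Step by step:
Beat values:
  quarter = 1 beat
  whole = 4 beats
  half = 2 beats
  dotted half = 3 beats
  whole = 4 beats
Sum = 1 + 4 + 2 + 3 + 4
= 14 beats


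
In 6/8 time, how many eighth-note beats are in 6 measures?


Step by step:
Time signature 6/8: the bottom number 8 means the eighth note gets one count
The top number 6 means 6 eighth-note beats per measure
Total = 6 × 6 measures
= 36 eighth-note beats


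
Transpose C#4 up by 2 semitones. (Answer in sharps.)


C#4: chromatic position 1 in octave 4 → absolute = 4×12 + 1 = 49
Transpose up 2: 49 + 2 = 51
51 = 4×12 + 3 → D# in octave 4
Result = D#4


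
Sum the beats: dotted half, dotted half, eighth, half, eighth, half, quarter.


Working:
Beat values:
  dotted half = 3 beats
  dotted half = 3 beats
  eighth = 0.5 beats
  half = 2 beats
  eighth = 0.5 beats
  half = 2 beats
  quarter = 1 beat
Sum = 3 + 3 + 0.5 + 2 + 0.5 + 2 + 1
= 12 beats


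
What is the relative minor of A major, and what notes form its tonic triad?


The relative minor shares the major's key signature and starts on its 6th degree
6th degree = a major 6th above the tonic; a major 6th above A is F#
→ relative minor of A major is F# minor
Tonic triad of F# minor = root + minor 3rd + perfect 5th = F# A C#
= F# minor; triad = F# A C#


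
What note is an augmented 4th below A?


Reasoning:
A 4th spans 4 letter names, so from A we land on E
An augmented 4th = 6 semitones below A
Spell E at that pitch: Eb
= Eb


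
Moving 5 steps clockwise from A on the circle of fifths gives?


Working:
Each clockwise step on the circle of fifths moves up a perfect 5th
From A: A → E → B → F#/Gb → Db → Ab
= Ab


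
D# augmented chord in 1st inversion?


Let's work it out.
Root position: D# F## A##
1st inversion: move root up an octave
Bass note: F##
Notes (bottom to top) = F## A## D#


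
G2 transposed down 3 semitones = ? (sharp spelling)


Let's work it out.
G2: chromatic position 7 in octave 2 → absolute = 2×12 + 7 = 31
Transpose down 3: 31 - 3 = 28
28 = 2×12 + 4 → E in octave 2
Result = E2


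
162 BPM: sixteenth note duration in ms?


One quarter-note beat = 60000 / BPM = 60000 / 162 ms
Sixteenth note = 1/4 × quarter note
Duration = 1/4 × 60000 / 162 = 15000 / 162
= 92.6 ms


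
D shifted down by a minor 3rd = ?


Reasoning:
minor 3rd: 3 letter names, 3 semitones
Letter: D - 2 → B
Pitch: D - 3 semitones, spelled as a B → B
= B


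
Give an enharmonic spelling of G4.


Let's work it out.
Enharmonic notes sound the same pitch but are spelled with different letter names
G and Abb name the same pitch class
= Abb4


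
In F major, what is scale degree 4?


Working:
Major scale pattern: W-W-H-W-W-W-H (2-2-1-2-2-2-1 semitones)
Starting from F:
  F + 2 semitones → G
  G + 2 semitones → A
  A + 1 semitone → Bb
  Bb + 2 semitones → C
  C + 2 semitones → D
  D + 2 semitones → E
  E + 1 semitone → F
Scale: F G A Bb C D E
Degree 4 = Bb


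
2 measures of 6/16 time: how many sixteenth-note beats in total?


Let's work it out.
Time signature 6/16: the bottom number 16 means the sixteenth note gets one count
The top number 6 means 6 sixteenth-note beats per measure
Total = 6 × 2 measures
= 12 sixteenth-note beats


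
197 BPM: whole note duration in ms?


Step by step:
One quarter-note beat = 60000 / BPM = 60000 / 197 ms
Whole note = 4 × quarter note
Duration = 4 × 60000 / 197 = 240000 / 197
= 1218.3 ms


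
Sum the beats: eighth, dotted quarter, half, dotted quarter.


Working:
Beat values:
  eighth = 0.5 beats
  dotted quarter = 1.5 beats
  half = 2 beats
  dotted quarter = 1.5 beats
Sum = 0.5 + 1.5 + 2 + 1.5
= 5.5 beats


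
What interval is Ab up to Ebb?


Working:
Letter names: A → E spans 5 letter names → a 5th
Semitones: Ab → Ebb = 6 half-steps
A 5th of 6 semitones is a diminished 5th
= diminished 5th


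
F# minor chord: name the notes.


Minor triad = root + minor 3rd (3 semitones) + perfect 5th (7 semitones)
A triad on F# stacks thirds, so the chord tones use letter names F-A-C
Root: F#
Minor 3rd above F#: A
Perfect 5th above F#: C#
Chord = F# A C#


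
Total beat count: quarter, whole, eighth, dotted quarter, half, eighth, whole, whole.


Beat values:
  quarter = 1 beat
  whole = 4 beats
  eighth = 0.5 beats
  dotted quarter = 1.5 beats
  half = 2 beats
  eighth = 0.5 beats
  whole = 4 beats
  whole = 4 beats
Sum = 1 + 4 + 0.5 + 1.5 + 2 + 0.5 + 4 + 4
= 17.5 beats


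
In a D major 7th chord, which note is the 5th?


Working:
Major 7th chord = root + major 3rd + perfect 5th + major 7th
Seventh chords stack in thirds, so the letter names are D-F-A-C
Root: D
Major 3rd above D: F#
Perfect 5th above D: A
Major 7th above D: C#
The 5th = A


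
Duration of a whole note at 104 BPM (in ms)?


Let's work it out.
One quarter-note beat = 60000 / BPM = 60000 / 104 ms
Whole note = 4 × quarter note
Duration = 4 × 60000 / 104 = 240000 / 104
= 2307.7 ms


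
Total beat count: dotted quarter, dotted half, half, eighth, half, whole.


Solution.
Beat values:
  dotted quarter = 1.5 beats
  dotted half = 3 beats
  half = 2 beats
  eighth = 0.5 beats
  half = 2 beats
  whole = 4 beats
Sum = 1.5 + 3 + 2 + 0.5 + 2 + 4
= 13 beats


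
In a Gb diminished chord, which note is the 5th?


Reasoning:
Diminished triad = root + minor 3rd (3 semitones) + diminished 5th (6 semitones)
A triad on Gb stacks thirds, so the chord tones use letter names G-B-D
Root: Gb
Minor 3rd above Gb: Bbb
Diminished 5th above Gb: Dbb
The 5th = Dbb


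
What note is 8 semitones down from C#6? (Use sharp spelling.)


Step by step:
C#6: chromatic position 1 in octave 6 → absolute = 6×12 + 1 = 73
Transpose down 8: 73 - 8 = 65
65 = 5×12 + 5 → F in octave 5
Result = F5


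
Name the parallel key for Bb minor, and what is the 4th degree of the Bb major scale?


Step by step:
Parallel keys share the same tonic but differ in mode
Bb minor → parallel is Bb major
Bb major scale: Bb C D Eb F G A
= Bb major; 4th degree = Eb


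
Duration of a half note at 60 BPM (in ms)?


Solution.
One quarter-note beat = 60000 / BPM = 60000 / 60 ms
Half note = 2 × quarter note
Duration = 2 × 60000 / 60 = 120000 / 60
= 2000.0 ms


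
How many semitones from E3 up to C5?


Absolute semitone position = octave×12 + chromatic position
E3: 3×12 + 4 = 40
C5: 5×12 + 0 = 60
Difference = 60 - 40 = 20
= 20 semitones


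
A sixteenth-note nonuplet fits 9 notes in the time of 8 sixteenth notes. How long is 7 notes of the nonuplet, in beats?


Nonuplet: 9 notes occupy the space of 8 sixteenth notes
Space = 8 × 1/4 = 2 beats
Each nonuplet note = 2 / 9 = 2/9 beats
7 notes = 7 × 2/9 = 14/9
= 14/9 beats


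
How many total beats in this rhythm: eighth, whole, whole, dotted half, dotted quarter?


Step by step:
Beat values:
  eighth = 0.5 beats
  whole = 4 beats
  whole = 4 beats
  dotted half = 3 beats
  dotted quarter = 1.5 beats
Sum = 0.5 + 4 + 4 + 3 + 1.5
= 13 beats


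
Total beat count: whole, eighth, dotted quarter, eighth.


Working:
Beat values:
  whole = 4 beats
  eighth = 0.5 beats
  dotted quarter = 1.5 beats
  eighth = 0.5 beats
Sum = 4 + 0.5 + 1.5 + 0.5
= 6.5 beats


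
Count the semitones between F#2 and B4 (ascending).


Step by step:
Absolute semitone position = octave×12 + chromatic position
F#2: 2×12 + 6 = 30
B4: 4×12 + 11 = 59
Difference = 59 - 30 = 29
= 29 semitones


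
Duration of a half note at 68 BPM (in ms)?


Solution.
One quarter-note beat = 60000 / BPM = 60000 / 68 ms
Half note = 2 × quarter note
Duration = 2 × 60000 / 68 = 120000 / 68
= 1764.7 ms


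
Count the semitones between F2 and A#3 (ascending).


Let's work it out.
Absolute semitone position = octave×12 + chromatic position
F2: 2×12 + 5 = 29
A#3: 3×12 + 10 = 46
Difference = 46 - 29 = 17
= 17 semitones


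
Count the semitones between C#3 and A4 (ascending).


Reasoning:
Absolute semitone position = octave×12 + chromatic position
C#3: 3×12 + 1 = 37
A4: 4×12 + 9 = 57
Difference = 57 - 37 = 20
= 20 semitones


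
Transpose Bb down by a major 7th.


Let's work it out.
major 7th: 7 letter names, 11 semitones
Letter: B - 6 → C
Pitch: Bb - 11 semitones, spelled as a C → Cb
= Cb


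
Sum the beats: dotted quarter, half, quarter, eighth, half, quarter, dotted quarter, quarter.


Solution.
Beat values:
  dotted quarter = 1.5 beats
  half = 2 beats
  quarter = 1 beat
  eighth = 0.5 beats
  half = 2 beats
  quarter = 1 beat
  dotted quarter = 1.5 beats
  quarter = 1 beat
Sum = 1.5 + 2 + 1 + 0.5 + 2 + 1 + 1.5 + 1
= 10.5 beats


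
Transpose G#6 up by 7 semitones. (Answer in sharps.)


Reasoning:
G#6: chromatic position 8 in octave 6 → absolute = 6×12 + 8 = 80
Transpose up 7: 80 + 7 = 87
87 = 7×12 + 3 → D# in octave 7
Result = D#7


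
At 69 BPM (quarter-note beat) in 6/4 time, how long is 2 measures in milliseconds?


Let's work it out.
Quarter-note beat duration = 60000 / 69 ms
Beats per measure (6/4) = 6
One measure = 6 × 60000 / 69 = 360000 / 69 ms
2 measures = 2 × 360000 / 69 = 720000 / 69
= 10434.8 ms


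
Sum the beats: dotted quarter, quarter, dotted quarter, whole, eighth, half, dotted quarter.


Reasoning:
Beat values:
  dotted quarter = 1.5 beats
  quarter = 1 beat
  dotted quarter = 1.5 beats
  whole = 4 beats
  eighth = 0.5 beats
  half = 2 beats
  dotted quarter = 1.5 beats
Sum = 1.5 + 1 + 1.5 + 4 + 0.5 + 2 + 1.5
= 12 beats


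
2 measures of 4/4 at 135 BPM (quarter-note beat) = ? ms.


Quarter-note beat duration = 60000 / 135 ms
Beats per measure (4/4) = 4
One measure = 4 × 60000 / 135 = 240000 / 135 ms
2 measures = 2 × 240000 / 135 = 480000 / 135
= 3555.6 ms


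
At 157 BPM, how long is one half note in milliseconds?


Step by step:
One quarter-note beat = 60000 / BPM = 60000 / 157 ms
Half note = 2 × quarter note
Duration = 2 × 60000 / 157 = 120000 / 157
= 764.3 ms


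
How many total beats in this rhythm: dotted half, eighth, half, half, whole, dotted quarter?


Step by step:
Beat values:
  dotted half = 3 beats
  eighth = 0.5 beats
  half = 2 beats
  half = 2 beats
  whole = 4 beats
  dotted quarter = 1.5 beats
Sum = 3 + 0.5 + 2 + 2 + 4 + 1.5
= 13 beats


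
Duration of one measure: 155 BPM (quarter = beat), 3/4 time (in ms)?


Reasoning:
Quarter-note beat duration = 60000 / 155 ms
Beats per measure (3/4) = 3
One measure = 3 × 60000 / 155 = 180000 / 155 ms
= 1161.3 ms


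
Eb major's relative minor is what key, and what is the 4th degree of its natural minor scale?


Step by step:
The relative minor shares the major's key signature and starts on its 6th degree
6th degree = a major 6th above the tonic; a major 6th above Eb is C
→ relative minor of Eb major is C minor
C natural minor scale: C D Eb F G Ab Bb
= C minor; 4th degree = F


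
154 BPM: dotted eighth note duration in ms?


Reasoning:
One quarter-note beat = 60000 / BPM = 60000 / 154 ms
Dotted eighth note = 3/4 × quarter note
Duration = 3/4 × 60000 / 154 = 45000 / 154
= 292.2 ms


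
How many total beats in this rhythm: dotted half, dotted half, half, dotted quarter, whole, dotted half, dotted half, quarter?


Step by step:
Beat values:
  dotted half = 3 beats
  dotted half = 3 beats
  half = 2 beats
  dotted quarter = 1.5 beats
  whole = 4 beats
  dotted half = 3 beats
  dotted half = 3 beats
  quarter = 1 beat
Sum = 3 + 3 + 2 + 1.5 + 4 + 3 + 3 + 1
= 20.5 beats


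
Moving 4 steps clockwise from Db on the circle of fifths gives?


Let's work it out.
Each clockwise step on the circle of fifths moves up a perfect 5th
From Db: Db → Ab → Eb → Bb → F
= F


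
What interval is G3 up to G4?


Step by step:
Letter names: G → G spans 8 letter names → an octave
Semitones: G3 → G4 = 12 half-steps
An octave of 12 semitones is a perfect octave
= perfect octave


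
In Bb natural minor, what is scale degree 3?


Working:
Natural minor scale pattern: W-H-W-W-H-W-W (2-1-2-2-1-2-2 semitones)
Starting from Bb:
  Bb + 2 semitones → C
  C + 1 semitone → Db
  Db + 2 semitones → Eb
  Eb + 2 semitones → F
  F + 1 semitone → Gb
  Gb + 2 semitones → Ab
  Ab + 2 semitones → Bb
Scale: Bb C Db Eb F Gb Ab
Degree 3 = Db


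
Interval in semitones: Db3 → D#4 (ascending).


Absolute semitone position = octave×12 + chromatic position
Db3: 3×12 + 1 = 37
D#4: 4×12 + 3 = 51
Difference = 51 - 37 = 14
= 14 semitones


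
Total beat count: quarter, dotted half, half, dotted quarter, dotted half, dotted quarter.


Step by step:
Beat values:
  quarter = 1 beat
  dotted half = 3 beats
  half = 2 beats
  dotted quarter = 1.5 beats
  dotted half = 3 beats
  dotted quarter = 1.5 beats
Sum = 1 + 3 + 2 + 1.5 + 3 + 1.5
= 12 beats


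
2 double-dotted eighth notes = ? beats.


Step by step:
Base eighth note = 1/2 beats
Dot 1 adds half the previous value: +1/4
Dot 2 adds half the previous value: +1/8
One double-dotted eighth = 1/2 + 1/4 + 1/8 = 7/8
2 of them = 2 × 7/8 = 7/4
= 7/4 beats


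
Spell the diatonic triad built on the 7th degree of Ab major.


Let's work it out.
Ab major scale: Ab Bb C Db Eb F G
Diatonic triad on degree 7 stacks scale notes 7, 2, 4: G Bb Db
G→Bb = 3 semitones; G→Db = 6 semitones → diminished triad
= G Bb Db (diminished)


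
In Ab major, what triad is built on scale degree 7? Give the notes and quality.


Reasoning:
Ab major scale: Ab Bb C Db Eb F G
Diatonic triad on degree 7 stacks scale notes 7, 2, 4: G Bb Db
G→Bb = 3 semitones; G→Db = 6 semitones → diminished triad
= G Bb Db (diminished)


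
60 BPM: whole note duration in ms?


One quarter-note beat = 60000 / BPM = 60000 / 60 ms
Whole note = 4 × quarter note
Duration = 4 × 60000 / 60 = 240000 / 60
= 4000.0 ms


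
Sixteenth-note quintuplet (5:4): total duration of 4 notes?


Quintuplet: 5 notes occupy the space of 4 sixteenth notes
Space = 4 × 1/4 = 1 beat
Each quintuplet note = 1 / 5 = 1/5 beats
4 notes = 4 × 1/5 = 4/5
= 4/5 beats


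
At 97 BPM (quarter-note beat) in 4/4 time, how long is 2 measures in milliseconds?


Solution.
Quarter-note beat duration = 60000 / 97 ms
Beats per measure (4/4) = 4
One measure = 4 × 60000 / 97 = 240000 / 97 ms
2 measures = 2 × 240000 / 97 = 480000 / 97
= 4948.5 ms


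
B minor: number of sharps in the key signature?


Sharp minor keys follow the circle of fifths: A(0), E(1), B(2), F#(3), C#(4), G#(5), D#(6), A#(7)
B minor has 2 sharps
Order of sharps: F# C# G# D# A# E# B# → first 2: F#, C#
= 2 sharps


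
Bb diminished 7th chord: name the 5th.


Solution.
Diminished 7th chord = root + minor 3rd + diminished 5th + diminished 7th
Seventh chords stack in thirds, so the letter names are B-D-F-A
Root: Bb
Minor 3rd above Bb: Db
Diminished 5th above Bb: Fb
Diminished 7th above Bb: Abb
The 5th = Fb


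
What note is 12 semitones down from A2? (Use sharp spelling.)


A2: chromatic position 9 in octave 2 → absolute = 2×12 + 9 = 33
Transpose down 12: 33 - 12 = 21
21 = 1×12 + 9 → A in octave 1
Result = A1


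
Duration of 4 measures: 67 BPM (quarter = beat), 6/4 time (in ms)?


Reasoning:
Quarter-note beat duration = 60000 / 67 ms
Beats per measure (6/4) = 6
One measure = 6 × 60000 / 67 = 360000 / 67 ms
4 measures = 4 × 360000 / 67 = 1440000 / 67
= 21492.5 ms


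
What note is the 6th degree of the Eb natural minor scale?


Reasoning:
Natural minor scale pattern: W-H-W-W-H-W-W (2-1-2-2-1-2-2 semitones)
Starting from Eb:
  Eb + 2 semitones → F
  F + 1 semitone → Gb
  Gb + 2 semitones → Ab
  Ab + 2 semitones → Bb
  Bb + 1 semitone → Cb
  Cb + 2 semitones → Db
  Db + 2 semitones → Eb
Scale: Eb F Gb Ab Bb Cb Db
Degree 6 = Cb


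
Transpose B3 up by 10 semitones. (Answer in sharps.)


Working:
B3: chromatic position 11 in octave 3 → absolute = 3×12 + 11 = 47
Transpose up 10: 47 + 10 = 57
57 = 4×12 + 9 → A in octave 4
Result = A4


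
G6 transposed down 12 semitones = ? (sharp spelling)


Solution.
G6: chromatic position 7 in octave 6 → absolute = 6×12 + 7 = 79
Transpose down 12: 79 - 12 = 67
67 = 5×12 + 7 → G in octave 5
Result = G5


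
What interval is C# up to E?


Letter names: C → E spans 3 letter names → a 3rd
Semitones: C# → E = 3 half-steps
A 3rd of 3 semitones is a minor 3rd
= minor 3rd


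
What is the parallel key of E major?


Parallel keys share the same tonic but differ in mode
E major → parallel is E minor
= E minor


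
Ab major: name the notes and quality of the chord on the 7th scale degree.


Reasoning:
Ab major scale: Ab Bb C Db Eb F G
Diatonic triad on degree 7 stacks scale notes 7, 2, 4: G Bb Db
G→Bb = 3 semitones; G→Db = 6 semitones → diminished triad
= G Bb Db (diminished)


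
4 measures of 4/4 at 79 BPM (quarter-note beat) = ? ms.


Quarter-note beat duration = 60000 / 79 ms
Beats per measure (4/4) = 4
One measure = 4 × 60000 / 79 = 240000 / 79 ms
4 measures = 4 × 240000 / 79 = 960000 / 79
= 12151.9 ms


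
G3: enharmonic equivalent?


Step by step:
Enharmonic notes sound the same pitch but are spelled with different letter names
G and F## name the same pitch class
= F##3


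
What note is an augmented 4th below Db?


A 4th spans 4 letter names, so from D we land on A
An augmented 4th = 6 semitones below Db
Spell A at that pitch: Abb
= Abb


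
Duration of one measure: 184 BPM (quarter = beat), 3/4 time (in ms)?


Let's work it out.
Quarter-note beat duration = 60000 / 184 ms
Beats per measure (3/4) = 3
One measure = 3 × 60000 / 184 = 180000 / 184 ms
= 978.3 ms


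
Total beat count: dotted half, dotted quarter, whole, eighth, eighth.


Beat values:
  dotted half = 3 beats
  dotted quarter = 1.5 beats
  whole = 4 beats
  eighth = 0.5 beats
  eighth = 0.5 beats
Sum = 3 + 1.5 + 4 + 0.5 + 0.5
= 9.5 beats


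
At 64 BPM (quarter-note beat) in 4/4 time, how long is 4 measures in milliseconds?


Reasoning:
Quarter-note beat duration = 60000 / 64 ms
Beats per measure (4/4) = 4
One measure = 4 × 60000 / 64 = 240000 / 64 ms
4 measures = 4 × 240000 / 64 = 960000 / 64
= 15000.0 ms


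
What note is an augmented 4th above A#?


Working:
A 4th spans 4 letter names, so from A we land on D
An augmented 4th = 6 semitones above A#
Spell D at that pitch: D##
= D##


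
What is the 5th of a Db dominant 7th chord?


Dominant 7th chord = root + major 3rd + perfect 5th + minor 7th
Seventh chords stack in thirds, so the letter names are D-F-A-C
Root: Db
Major 3rd above Db: F
Perfect 5th above Db: Ab
Minor 7th above Db: Cb
The 5th = Ab


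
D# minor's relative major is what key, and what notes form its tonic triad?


The relative major shares the key signature and is a minor 3rd above the minor tonic
A minor 3rd above D# is F#
→ relative major of D# minor is F# major
Tonic triad of F# major = root + major 3rd + perfect 5th = F# A# C#
= F# major; triad = F# A# C#


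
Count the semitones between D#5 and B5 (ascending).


Let's work it out.
Absolute semitone position = octave×12 + chromatic position
D#5: 5×12 + 3 = 63
B5: 5×12 + 11 = 71
Difference = 71 - 63 = 8
= 8 semitones


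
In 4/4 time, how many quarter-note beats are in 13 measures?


Time signature 4/4: the bottom number 4 means the quarter note gets one count
The top number 4 means 4 quarter-note beats per measure
Total = 4 × 13 measures
= 52 quarter-note beats


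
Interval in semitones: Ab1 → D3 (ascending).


Solution.
Absolute semitone position = octave×12 + chromatic position
Ab1: 1×12 + 8 = 20
D3: 3×12 + 2 = 38
Difference = 38 - 20 = 18
= 18 semitones


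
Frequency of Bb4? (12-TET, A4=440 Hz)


f = 440 × 2^(n/12) where n = semitones from A4
Bb4: 1 semitones from A4
f = 440 × 2^(1/12)
f = 466.16 Hz


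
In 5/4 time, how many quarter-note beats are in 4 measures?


Let's work it out.
Time signature 5/4: the bottom number 4 means the quarter note gets one count
The top number 5 means 5 quarter-note beats per measure
Total = 5 × 4 measures
= 20 quarter-note beats


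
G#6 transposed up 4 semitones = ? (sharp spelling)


Let's work it out.
G#6: chromatic position 8 in octave 6 → absolute = 6×12 + 8 = 80
Transpose up 4: 80 + 4 = 84
84 = 7×12 + 0 → C in octave 7
Result = C7


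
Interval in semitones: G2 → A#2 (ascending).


Reasoning:
Absolute semitone position = octave×12 + chromatic position
G2: 2×12 + 7 = 31
A#2: 2×12 + 10 = 34
Difference = 34 - 31 = 3
= 3 semitones


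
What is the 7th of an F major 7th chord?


Working:
Major 7th chord = root + major 3rd + perfect 5th + major 7th
Seventh chords stack in thirds, so the letter names are F-A-C-E
Root: F
Major 3rd above F: A
Perfect 5th above F: C
Major 7th above F: E
The 7th = E


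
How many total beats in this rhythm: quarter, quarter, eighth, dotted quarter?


Let's work it out.
Beat values:
  quarter = 1 beat
  quarter = 1 beat
  eighth = 0.5 beats
  dotted quarter = 1.5 beats
Sum = 1 + 1 + 0.5 + 1.5
= 4 beats


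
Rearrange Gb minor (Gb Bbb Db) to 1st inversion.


Let's work it out.
Root position: Gb Bbb Db
1st inversion: move root up an octave
Bass note: Bbb
Notes (bottom to top) = Bbb Db Gb


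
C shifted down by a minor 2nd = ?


minor 2nd: 2 letter names, 1 semitones
Letter: C - 1 → B
Pitch: C - 1 semitones, spelled as a B → B
= B


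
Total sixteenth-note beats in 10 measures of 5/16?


Time signature 5/16: the bottom number 16 means the sixteenth note gets one count
The top number 5 means 5 sixteenth-note beats per measure
Total = 5 × 10 measures
= 50 sixteenth-note beats
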